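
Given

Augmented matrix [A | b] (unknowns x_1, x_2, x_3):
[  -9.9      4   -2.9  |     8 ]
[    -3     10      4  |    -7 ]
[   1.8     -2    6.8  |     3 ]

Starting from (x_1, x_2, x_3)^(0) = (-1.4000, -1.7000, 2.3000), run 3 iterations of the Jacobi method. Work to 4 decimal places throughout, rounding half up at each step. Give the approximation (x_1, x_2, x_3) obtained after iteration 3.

Iteration 1:
  x_1 = (8 - (4)·-1.7000 - (-2.9)·2.3000) / (-9.9) = -2.1687
  x_2 = (-7 - (-3)·-1.4000 - (4)·2.3000) / (10) = -2.0400
  x_3 = (3 - (1.8)·-1.4000 - (-2)·-1.7000) / (6.8) = 0.3118
Iteration 2:
  x_1 = (8 - (4)·-2.0400 - (-2.9)·0.3118) / (-9.9) = -1.7237
  x_2 = (-7 - (-3)·-2.1687 - (4)·0.3118) / (10) = -1.4753
  x_3 = (3 - (1.8)·-2.1687 - (-2)·-2.0400) / (6.8) = 0.4152
Iteration 3:
  x_1 = (8 - (4)·-1.4753 - (-2.9)·0.4152) / (-9.9) = -1.5258
  x_2 = (-7 - (-3)·-1.7237 - (4)·0.4152) / (10) = -1.3832
  x_3 = (3 - (1.8)·-1.7237 - (-2)·-1.4753) / (6.8) = 0.4635

(-1.5258, -1.3832, 0.4635)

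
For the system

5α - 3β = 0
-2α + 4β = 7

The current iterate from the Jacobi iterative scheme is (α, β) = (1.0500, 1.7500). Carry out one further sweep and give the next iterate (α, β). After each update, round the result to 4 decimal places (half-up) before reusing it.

One sweep:
  α = (0 - (-3)·1.7500) / (5) = 1.0500
  β = (7 - (-2)·1.0500) / (4) = 2.2750

(1.0500, 2.2750)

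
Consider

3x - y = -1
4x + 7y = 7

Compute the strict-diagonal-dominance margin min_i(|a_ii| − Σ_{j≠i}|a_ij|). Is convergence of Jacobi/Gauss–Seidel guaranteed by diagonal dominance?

2

row 1: |3| − (1) = 2
row 2: |7| − (4) = 3
minimum over rows = 2 → strictly diagonally dominant (convergence guaranteed)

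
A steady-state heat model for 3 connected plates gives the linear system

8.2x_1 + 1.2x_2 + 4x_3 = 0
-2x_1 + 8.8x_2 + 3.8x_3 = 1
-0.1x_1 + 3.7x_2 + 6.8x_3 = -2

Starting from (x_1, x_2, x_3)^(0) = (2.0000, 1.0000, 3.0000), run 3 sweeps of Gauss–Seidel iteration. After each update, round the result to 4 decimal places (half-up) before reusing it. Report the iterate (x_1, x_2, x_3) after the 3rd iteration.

(0.1295, 0.2422, -0.4240)

Iteration 1:
  x_1 = (0 - (1.2)·1.0000 - (4)·3.0000) / (8.2) = -1.6098
  x_2 = (1 - (-2)·-1.6098 - (3.8)·3.0000) / (8.8) = -1.5477
  x_3 = (-2 - (-0.1)·-1.6098 - (3.7)·-1.5477) / (6.8) = 0.5243
Iteration 2:
  x_1 = (0 - (1.2)·-1.5477 - (4)·0.5243) / (8.2) = -0.0293
  x_2 = (1 - (-2)·-0.0293 - (3.8)·0.5243) / (8.8) = -0.1194
  x_3 = (-2 - (-0.1)·-0.0293 - (3.7)·-0.1194) / (6.8) = -0.2296
Iteration 3:
  x_1 = (0 - (1.2)·-0.1194 - (4)·-0.2296) / (8.2) = 0.1295
  x_2 = (1 - (-2)·0.1295 - (3.8)·-0.2296) / (8.8) = 0.2422
  x_3 = (-2 - (-0.1)·0.1295 - (3.7)·0.2422) / (6.8) = -0.4240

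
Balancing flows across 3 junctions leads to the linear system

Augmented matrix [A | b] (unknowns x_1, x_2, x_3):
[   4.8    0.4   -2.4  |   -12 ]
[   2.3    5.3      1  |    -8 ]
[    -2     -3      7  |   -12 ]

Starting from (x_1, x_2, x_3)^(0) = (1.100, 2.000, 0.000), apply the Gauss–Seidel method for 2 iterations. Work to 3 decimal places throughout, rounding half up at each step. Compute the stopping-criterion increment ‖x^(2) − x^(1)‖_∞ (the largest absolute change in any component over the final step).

Iteration 1:
  x_1 = (-12 - (0.4)·2.000 - (-2.4)·0.000) / (4.8) = -2.667
  x_2 = (-8 - (2.3)·-2.667 - (1)·0.000) / (5.3) = -0.352
  x_3 = (-12 - (-2)·-2.667 - (-3)·-0.352) / (7) = -2.627
Iteration 2:
  x_1 = (-12 - (0.4)·-0.352 - (-2.4)·-2.627) / (4.8) = -3.784
  x_2 = (-8 - (2.3)·-3.784 - (1)·-2.627) / (5.3) = 0.628
  x_3 = (-12 - (-2)·-3.784 - (-3)·0.628) / (7) = -2.526
Change: (-1.117, 0.980, 0.101) → max |·| = 1.117

1.117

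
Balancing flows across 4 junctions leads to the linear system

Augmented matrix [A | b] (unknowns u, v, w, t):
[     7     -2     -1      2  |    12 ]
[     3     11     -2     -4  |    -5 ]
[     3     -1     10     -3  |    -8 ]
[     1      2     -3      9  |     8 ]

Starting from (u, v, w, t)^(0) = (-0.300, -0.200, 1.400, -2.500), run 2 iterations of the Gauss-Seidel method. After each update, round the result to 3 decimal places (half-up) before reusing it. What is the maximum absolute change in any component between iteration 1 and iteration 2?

Iteration 1:
  u = (12 - (-2)·-0.200 - (-1)·1.400 - (2)·-2.500) / (7) = 2.571
  v = (-5 - (3)·2.571 - (-2)·1.400 - (-4)·-2.500) / (11) = -1.810
  w = (-8 - (3)·2.571 - (-1)·-1.810 - (-3)·-2.500) / (10) = -2.502
  t = (8 - (1)·2.571 - (2)·-1.810 - (-3)·-2.502) / (9) = 0.171
Iteration 2:
  u = (12 - (-2)·-1.810 - (-1)·-2.502 - (2)·0.171) / (7) = 0.791
  v = (-5 - (3)·0.791 - (-2)·-2.502 - (-4)·0.171) / (11) = -1.063
  w = (-8 - (3)·0.791 - (-1)·-1.063 - (-3)·0.171) / (10) = -1.092
  t = (8 - (1)·0.791 - (2)·-1.063 - (-3)·-1.092) / (9) = 0.673
Change: (-1.780, 0.747, 1.410, 0.502) → max |·| = 1.780

1.780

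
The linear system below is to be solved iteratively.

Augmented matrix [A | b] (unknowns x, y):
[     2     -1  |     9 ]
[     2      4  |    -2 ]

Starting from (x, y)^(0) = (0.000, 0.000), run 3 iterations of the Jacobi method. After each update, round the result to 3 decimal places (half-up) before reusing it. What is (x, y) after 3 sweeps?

(3.125, -2.625)

Iteration 1:
  x = (9 - (-1)·0.000) / (2) = 4.500
  y = (-2 - (2)·0.000) / (4) = -0.500
Iteration 2:
  x = (9 - (-1)·-0.500) / (2) = 4.250
  y = (-2 - (2)·4.500) / (4) = -2.750
Iteration 3:
  x = (9 - (-1)·-2.750) / (2) = 3.125
  y = (-2 - (2)·4.250) / (4) = -2.625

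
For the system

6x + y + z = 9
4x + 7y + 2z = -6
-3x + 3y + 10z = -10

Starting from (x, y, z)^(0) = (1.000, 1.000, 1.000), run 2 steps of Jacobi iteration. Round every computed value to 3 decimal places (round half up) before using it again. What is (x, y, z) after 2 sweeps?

Iteration 1:
  x = (9 - (1)·1.000 - (1)·1.000) / (6) = 1.167
  y = (-6 - (4)·1.000 - (2)·1.000) / (7) = -1.714
  z = (-10 - (-3)·1.000 - (3)·1.000) / (10) = -1.000
Iteration 2:
  x = (9 - (1)·-1.714 - (1)·-1.000) / (6) = 1.952
  y = (-6 - (4)·1.167 - (2)·-1.000) / (7) = -1.238
  z = (-10 - (-3)·1.167 - (3)·-1.714) / (10) = -0.136

(1.952, -1.238, -0.136)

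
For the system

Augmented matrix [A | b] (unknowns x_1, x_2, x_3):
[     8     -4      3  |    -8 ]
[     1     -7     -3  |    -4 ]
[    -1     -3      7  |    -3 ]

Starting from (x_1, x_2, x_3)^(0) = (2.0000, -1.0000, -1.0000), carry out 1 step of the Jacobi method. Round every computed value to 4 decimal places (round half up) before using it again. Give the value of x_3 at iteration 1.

Iteration 1:
  x_1 = (-8 - (-4)·-1.0000 - (3)·-1.0000) / (8) = -1.1250
  x_2 = (-4 - (1)·2.0000 - (-3)·-1.0000) / (-7) = 1.2857
  x_3 = (-3 - (-1)·2.0000 - (-3)·-1.0000) / (7) = -0.5714

-0.5714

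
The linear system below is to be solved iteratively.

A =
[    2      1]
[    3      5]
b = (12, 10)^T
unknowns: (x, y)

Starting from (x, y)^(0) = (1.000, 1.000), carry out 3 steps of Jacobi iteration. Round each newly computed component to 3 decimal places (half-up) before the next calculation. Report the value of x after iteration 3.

6.650

Iteration 1:
  x = (12 - (1)·1.000) / (2) = 5.500
  y = (10 - (3)·1.000) / (5) = 1.400
Iteration 2:
  x = (12 - (1)·1.400) / (2) = 5.300
  y = (10 - (3)·5.500) / (5) = -1.300
Iteration 3:
  x = (12 - (1)·-1.300) / (2) = 6.650
  y = (10 - (3)·5.300) / (5) = -1.180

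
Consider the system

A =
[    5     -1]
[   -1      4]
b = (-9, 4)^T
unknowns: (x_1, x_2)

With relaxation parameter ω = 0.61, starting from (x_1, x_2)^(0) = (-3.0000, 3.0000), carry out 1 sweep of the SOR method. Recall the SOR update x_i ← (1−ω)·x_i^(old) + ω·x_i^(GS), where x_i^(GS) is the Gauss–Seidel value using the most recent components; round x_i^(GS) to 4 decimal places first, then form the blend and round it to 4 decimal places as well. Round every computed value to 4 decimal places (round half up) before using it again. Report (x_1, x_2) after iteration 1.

(-1.9020, 1.4899)

Iteration 1:
  x_1: GS value = (-9 - (-1)·3.0000) / (5) = -1.2000;  x_1 ← (1−ω)·-3.0000 + ω·-1.2000 = -1.9020
  x_2: GS value = (4 - (-1)·-1.9020) / (4) = 0.5245;  x_2 ← (1−ω)·3.0000 + ω·0.5245 = 1.4899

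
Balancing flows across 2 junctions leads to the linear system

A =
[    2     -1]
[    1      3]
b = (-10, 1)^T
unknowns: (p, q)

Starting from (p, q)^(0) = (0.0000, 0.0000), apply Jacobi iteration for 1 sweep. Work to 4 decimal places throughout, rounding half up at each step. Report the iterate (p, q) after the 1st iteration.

(-5.0000, 0.3333)

Iteration 1:
  p = (-10 - (-1)·0.0000) / (2) = -5.0000
  q = (1 - (1)·0.0000) / (3) = 0.3333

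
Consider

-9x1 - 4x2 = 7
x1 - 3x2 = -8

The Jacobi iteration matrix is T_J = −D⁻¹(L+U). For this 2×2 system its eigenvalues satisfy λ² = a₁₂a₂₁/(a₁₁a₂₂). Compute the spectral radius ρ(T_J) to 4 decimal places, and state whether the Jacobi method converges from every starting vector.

a₁₂a₂₁/(a₁₁a₂₂) = (-4)·(1) / ((-9)·(-3)) = -0.148148
ρ = √|-0.148148| = √0.148148 = 0.3849
ρ < 1, so Jacobi converges

0.3849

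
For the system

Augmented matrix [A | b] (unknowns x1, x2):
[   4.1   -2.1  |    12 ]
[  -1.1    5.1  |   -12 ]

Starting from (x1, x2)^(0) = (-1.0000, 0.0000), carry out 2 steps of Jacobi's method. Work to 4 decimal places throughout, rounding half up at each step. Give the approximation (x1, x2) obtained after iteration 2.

Iteration 1:
  x1 = (12 - (-2.1)·0.0000) / (4.1) = 2.9268
  x2 = (-12 - (-1.1)·-1.0000) / (5.1) = -2.5686
Iteration 2:
  x1 = (12 - (-2.1)·-2.5686) / (4.1) = 1.6112
  x2 = (-12 - (-1.1)·2.9268) / (5.1) = -1.7217

(1.6112, -1.7217)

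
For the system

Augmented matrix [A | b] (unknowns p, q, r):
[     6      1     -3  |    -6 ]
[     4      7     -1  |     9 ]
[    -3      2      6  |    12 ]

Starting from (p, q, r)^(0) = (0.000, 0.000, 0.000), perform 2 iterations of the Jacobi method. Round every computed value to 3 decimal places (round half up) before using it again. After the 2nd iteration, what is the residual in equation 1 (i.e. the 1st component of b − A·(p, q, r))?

Iteration 1:
  p = (-6 - (1)·0.000 - (-3)·0.000) / (6) = -1.000
  q = (9 - (4)·0.000 - (-1)·0.000) / (7) = 1.286
  r = (12 - (-3)·0.000 - (2)·0.000) / (6) = 2.000
Iteration 2:
  p = (-6 - (1)·1.286 - (-3)·2.000) / (6) = -0.214
  q = (9 - (4)·-1.000 - (-1)·2.000) / (7) = 2.143
  r = (12 - (-3)·-1.000 - (2)·1.286) / (6) = 1.071
Residual b − A·x = (-3.646, -4.074, 0.646)

-3.646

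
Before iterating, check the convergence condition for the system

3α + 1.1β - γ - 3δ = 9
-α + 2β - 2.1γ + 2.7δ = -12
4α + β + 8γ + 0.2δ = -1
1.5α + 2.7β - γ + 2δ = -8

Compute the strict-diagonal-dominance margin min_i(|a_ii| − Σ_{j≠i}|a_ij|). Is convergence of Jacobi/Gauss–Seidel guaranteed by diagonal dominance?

row 1: |3| − (1.1+1+3) = -2.1
row 2: |2| − (1+2.1+2.7) = -3.8
row 3: |8| − (4+1+0.2) = 2.8
row 4: |2| − (1.5+2.7+1) = -3.2
minimum over rows = -3.8 → not strictly diagonally dominant

-3.8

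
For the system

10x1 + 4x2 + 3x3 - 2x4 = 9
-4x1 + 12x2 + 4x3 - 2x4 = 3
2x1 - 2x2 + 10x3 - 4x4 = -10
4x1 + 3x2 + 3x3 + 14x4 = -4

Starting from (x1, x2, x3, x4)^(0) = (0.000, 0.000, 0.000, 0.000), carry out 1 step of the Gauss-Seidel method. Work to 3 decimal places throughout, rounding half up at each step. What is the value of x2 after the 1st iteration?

Iteration 1:
  x1 = (9 - (4)·0.000 - (3)·0.000 - (-2)·0.000) / (10) = 0.900
  x2 = (3 - (-4)·0.900 - (4)·0.000 - (-2)·0.000) / (12) = 0.550
  x3 = (-10 - (2)·0.900 - (-2)·0.550 - (-4)·0.000) / (10) = -1.070
  x4 = (-4 - (4)·0.900 - (3)·0.550 - (3)·-1.070) / (14) = -0.431

0.550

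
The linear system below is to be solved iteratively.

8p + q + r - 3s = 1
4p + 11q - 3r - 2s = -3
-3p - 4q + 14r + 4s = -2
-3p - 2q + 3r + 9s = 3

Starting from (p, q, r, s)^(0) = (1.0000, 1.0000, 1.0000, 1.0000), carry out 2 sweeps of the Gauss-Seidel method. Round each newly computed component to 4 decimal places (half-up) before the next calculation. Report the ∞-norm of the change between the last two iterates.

0.4908

Iteration 1:
  p = (1 - (1)·1.0000 - (1)·1.0000 - (-3)·1.0000) / (8) = 0.2500
  q = (-3 - (4)·0.2500 - (-3)·1.0000 - (-2)·1.0000) / (11) = 0.0909
  r = (-2 - (-3)·0.2500 - (-4)·0.0909 - (4)·1.0000) / (14) = -0.3490
  s = (3 - (-3)·0.2500 - (-2)·0.0909 - (3)·-0.3490) / (9) = 0.5532
Iteration 2:
  p = (1 - (1)·0.0909 - (1)·-0.3490 - (-3)·0.5532) / (8) = 0.3647
  q = (-3 - (4)·0.3647 - (-3)·-0.3490 - (-2)·0.5532) / (11) = -0.3999
  r = (-2 - (-3)·0.3647 - (-4)·-0.3999 - (4)·0.5532) / (14) = -0.3370
  s = (3 - (-3)·0.3647 - (-2)·-0.3999 - (3)·-0.3370) / (9) = 0.4784
Change: (0.1147, -0.4908, 0.0120, -0.0748) → max |·| = 0.4908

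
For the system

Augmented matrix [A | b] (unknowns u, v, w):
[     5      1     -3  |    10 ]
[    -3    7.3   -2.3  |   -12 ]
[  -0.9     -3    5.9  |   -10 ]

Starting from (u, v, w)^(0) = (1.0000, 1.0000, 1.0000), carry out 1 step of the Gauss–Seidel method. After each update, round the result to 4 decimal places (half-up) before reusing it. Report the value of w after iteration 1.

Iteration 1:
  u = (10 - (1)·1.0000 - (-3)·1.0000) / (5) = 2.4000
  v = (-12 - (-3)·2.4000 - (-2.3)·1.0000) / (7.3) = -0.3425
  w = (-10 - (-0.9)·2.4000 - (-3)·-0.3425) / (5.9) = -1.5030

-1.5030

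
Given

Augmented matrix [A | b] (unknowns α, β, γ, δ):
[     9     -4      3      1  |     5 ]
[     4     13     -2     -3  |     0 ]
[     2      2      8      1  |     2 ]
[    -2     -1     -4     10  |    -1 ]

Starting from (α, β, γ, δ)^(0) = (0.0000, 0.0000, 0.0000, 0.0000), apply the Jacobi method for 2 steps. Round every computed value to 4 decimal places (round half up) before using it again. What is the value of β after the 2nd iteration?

-0.1556

Iteration 1:
  α = (5 - (-4)·0.0000 - (3)·0.0000 - (1)·0.0000) / (9) = 0.5556
  β = (0 - (4)·0.0000 - (-2)·0.0000 - (-3)·0.0000) / (13) = 0.0000
  γ = (2 - (2)·0.0000 - (2)·0.0000 - (1)·0.0000) / (8) = 0.2500
  δ = (-1 - (-2)·0.0000 - (-1)·0.0000 - (-4)·0.0000) / (10) = -0.1000
Iteration 2:
  α = (5 - (-4)·0.0000 - (3)·0.2500 - (1)·-0.1000) / (9) = 0.4833
  β = (0 - (4)·0.5556 - (-2)·0.2500 - (-3)·-0.1000) / (13) = -0.1556
  γ = (2 - (2)·0.5556 - (2)·0.0000 - (1)·-0.1000) / (8) = 0.1236
  δ = (-1 - (-2)·0.5556 - (-1)·0.0000 - (-4)·0.2500) / (10) = 0.1111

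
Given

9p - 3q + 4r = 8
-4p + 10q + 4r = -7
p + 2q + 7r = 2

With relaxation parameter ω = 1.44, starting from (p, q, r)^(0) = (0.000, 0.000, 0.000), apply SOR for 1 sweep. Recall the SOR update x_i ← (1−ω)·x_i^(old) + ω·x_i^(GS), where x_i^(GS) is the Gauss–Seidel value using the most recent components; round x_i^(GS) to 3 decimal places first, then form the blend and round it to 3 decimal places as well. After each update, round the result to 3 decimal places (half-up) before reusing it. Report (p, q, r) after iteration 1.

(1.280, -0.271, 0.259)

Iteration 1:
  p: GS value = (8 - (-3)·0.000 - (4)·0.000) / (9) = 0.889;  p ← (1−ω)·0.000 + ω·0.889 = 1.280
  q: GS value = (-7 - (-4)·1.280 - (4)·0.000) / (10) = -0.188;  q ← (1−ω)·0.000 + ω·-0.188 = -0.271
  r: GS value = (2 - (1)·1.280 - (2)·-0.271) / (7) = 0.180;  r ← (1−ω)·0.000 + ω·0.180 = 0.259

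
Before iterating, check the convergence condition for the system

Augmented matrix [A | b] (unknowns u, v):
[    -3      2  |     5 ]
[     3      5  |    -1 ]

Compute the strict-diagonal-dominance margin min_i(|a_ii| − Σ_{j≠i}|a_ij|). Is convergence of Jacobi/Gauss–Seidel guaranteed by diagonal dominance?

row 1: |-3| − (2) = 1
row 2: |5| − (3) = 2
minimum over rows = 1 → strictly diagonally dominant (convergence guaranteed)

1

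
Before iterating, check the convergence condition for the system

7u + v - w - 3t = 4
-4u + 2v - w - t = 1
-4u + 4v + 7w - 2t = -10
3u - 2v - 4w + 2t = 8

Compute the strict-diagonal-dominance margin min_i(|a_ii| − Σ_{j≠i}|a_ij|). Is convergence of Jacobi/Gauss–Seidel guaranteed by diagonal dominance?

row 1: |7| − (1+1+3) = 2
row 2: |2| − (4+1+1) = -4
row 3: |7| − (4+4+2) = -3
row 4: |2| − (3+2+4) = -7
minimum over rows = -7 → not strictly diagonally dominant

-7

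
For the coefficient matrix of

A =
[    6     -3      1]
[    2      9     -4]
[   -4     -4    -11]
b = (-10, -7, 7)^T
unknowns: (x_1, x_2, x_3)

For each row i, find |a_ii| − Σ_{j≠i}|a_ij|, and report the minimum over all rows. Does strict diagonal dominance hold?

row 1: |6| − (3+1) = 2
row 2: |9| − (2+4) = 3
row 3: |-11| − (4+4) = 3
minimum over rows = 2 → strictly diagonally dominant (convergence guaranteed)

2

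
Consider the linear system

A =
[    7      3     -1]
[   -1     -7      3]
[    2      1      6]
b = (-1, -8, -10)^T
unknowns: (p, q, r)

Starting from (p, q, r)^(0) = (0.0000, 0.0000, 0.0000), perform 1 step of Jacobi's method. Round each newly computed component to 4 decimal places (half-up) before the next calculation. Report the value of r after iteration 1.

-1.6667

Iteration 1:
  p = (-1 - (3)·0.0000 - (-1)·0.0000) / (7) = -0.1429
  q = (-8 - (-1)·0.0000 - (3)·0.0000) / (-7) = 1.1429
  r = (-10 - (2)·0.0000 - (1)·0.0000) / (6) = -1.6667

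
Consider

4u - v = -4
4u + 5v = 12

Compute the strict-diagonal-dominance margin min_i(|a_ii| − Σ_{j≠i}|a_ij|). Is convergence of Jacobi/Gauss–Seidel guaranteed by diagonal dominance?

row 1: |4| − (1) = 3
row 2: |5| − (4) = 1
minimum over rows = 1 → strictly diagonally dominant (convergence guaranteed)

1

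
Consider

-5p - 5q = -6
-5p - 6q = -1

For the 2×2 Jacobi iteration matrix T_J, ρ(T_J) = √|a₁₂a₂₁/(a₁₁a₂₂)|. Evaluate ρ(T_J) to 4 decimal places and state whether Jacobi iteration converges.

0.9129

a₁₂a₂₁/(a₁₁a₂₂) = (-5)·(-5) / ((-5)·(-6)) = 0.833333
ρ = √|0.833333| = √0.833333 = 0.9129
ρ < 1, so Jacobi converges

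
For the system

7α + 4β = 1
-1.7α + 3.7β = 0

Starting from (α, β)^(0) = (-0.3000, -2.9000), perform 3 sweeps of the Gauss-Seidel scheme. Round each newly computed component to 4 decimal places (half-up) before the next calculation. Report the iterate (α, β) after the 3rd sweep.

(0.2294, 0.1054)

Iteration 1:
  α = (1 - (4)·-2.9000) / (7) = 1.8000
  β = (0 - (-1.7)·1.8000) / (3.7) = 0.8270
Iteration 2:
  α = (1 - (4)·0.8270) / (7) = -0.3297
  β = (0 - (-1.7)·-0.3297) / (3.7) = -0.1515
Iteration 3:
  α = (1 - (4)·-0.1515) / (7) = 0.2294
  β = (0 - (-1.7)·0.2294) / (3.7) = 0.1054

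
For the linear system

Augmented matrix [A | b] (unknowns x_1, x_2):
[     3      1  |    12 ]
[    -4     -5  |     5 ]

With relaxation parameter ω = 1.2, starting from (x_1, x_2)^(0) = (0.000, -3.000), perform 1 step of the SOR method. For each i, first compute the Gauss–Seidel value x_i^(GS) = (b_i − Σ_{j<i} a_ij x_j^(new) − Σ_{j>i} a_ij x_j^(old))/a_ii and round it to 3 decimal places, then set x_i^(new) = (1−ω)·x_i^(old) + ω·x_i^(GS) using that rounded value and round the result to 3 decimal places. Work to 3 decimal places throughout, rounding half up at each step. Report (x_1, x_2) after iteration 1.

Iteration 1:
  x_1: GS value = (12 - (1)·-3.000) / (3) = 5.000;  x_1 ← (1−ω)·0.000 + ω·5.000 = 6.000
  x_2: GS value = (5 - (-4)·6.000) / (-5) = -5.800;  x_2 ← (1−ω)·-3.000 + ω·-5.800 = -6.360

(6.000, -6.360)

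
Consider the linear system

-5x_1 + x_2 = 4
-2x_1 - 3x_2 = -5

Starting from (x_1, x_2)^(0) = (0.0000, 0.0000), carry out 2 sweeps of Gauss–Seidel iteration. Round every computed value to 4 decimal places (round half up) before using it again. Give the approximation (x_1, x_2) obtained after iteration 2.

(-0.3600, 1.9067)

Iteration 1:
  x_1 = (4 - (1)·0.0000) / (-5) = -0.8000
  x_2 = (-5 - (-2)·-0.8000) / (-3) = 2.2000
Iteration 2:
  x_1 = (4 - (1)·2.2000) / (-5) = -0.3600
  x_2 = (-5 - (-2)·-0.3600) / (-3) = 1.9067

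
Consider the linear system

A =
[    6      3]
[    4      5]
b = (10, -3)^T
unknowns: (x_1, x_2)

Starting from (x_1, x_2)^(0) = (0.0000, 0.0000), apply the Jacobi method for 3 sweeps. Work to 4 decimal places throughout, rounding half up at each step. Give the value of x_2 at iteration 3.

Iteration 1:
  x_1 = (10 - (3)·0.0000) / (6) = 1.6667
  x_2 = (-3 - (4)·0.0000) / (5) = -0.6000
Iteration 2:
  x_1 = (10 - (3)·-0.6000) / (6) = 1.9667
  x_2 = (-3 - (4)·1.6667) / (5) = -1.9334
Iteration 3:
  x_1 = (10 - (3)·-1.9334) / (6) = 2.6334
  x_2 = (-3 - (4)·1.9667) / (5) = -2.1734

-2.1734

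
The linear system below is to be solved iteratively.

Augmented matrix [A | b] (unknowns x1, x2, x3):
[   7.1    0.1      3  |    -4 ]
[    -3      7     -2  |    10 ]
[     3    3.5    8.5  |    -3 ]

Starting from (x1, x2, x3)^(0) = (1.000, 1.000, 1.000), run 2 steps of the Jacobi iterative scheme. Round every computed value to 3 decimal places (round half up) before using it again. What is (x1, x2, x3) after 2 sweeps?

(-0.121, 0.681, -0.882)

Iteration 1:
  x1 = (-4 - (0.1)·1.000 - (3)·1.000) / (7.1) = -1.000
  x2 = (10 - (-3)·1.000 - (-2)·1.000) / (7) = 2.143
  x3 = (-3 - (3)·1.000 - (3.5)·1.000) / (8.5) = -1.118
Iteration 2:
  x1 = (-4 - (0.1)·2.143 - (3)·-1.118) / (7.1) = -0.121
  x2 = (10 - (-3)·-1.000 - (-2)·-1.118) / (7) = 0.681
  x3 = (-3 - (3)·-1.000 - (3.5)·2.143) / (8.5) = -0.882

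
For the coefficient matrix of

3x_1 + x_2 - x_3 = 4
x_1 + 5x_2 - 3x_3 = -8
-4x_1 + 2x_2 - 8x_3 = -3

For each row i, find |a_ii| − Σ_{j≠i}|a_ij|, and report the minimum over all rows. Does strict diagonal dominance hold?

row 1: |3| − (1+1) = 1
row 2: |5| − (1+3) = 1
row 3: |-8| − (4+2) = 2
minimum over rows = 1 → strictly diagonally dominant (convergence guaranteed)

1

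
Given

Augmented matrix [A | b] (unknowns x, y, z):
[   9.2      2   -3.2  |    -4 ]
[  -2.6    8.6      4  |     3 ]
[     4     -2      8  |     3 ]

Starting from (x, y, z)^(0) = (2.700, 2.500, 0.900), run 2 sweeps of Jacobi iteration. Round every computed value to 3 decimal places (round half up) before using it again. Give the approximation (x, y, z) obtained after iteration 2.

Iteration 1:
  x = (-4 - (2)·2.500 - (-3.2)·0.900) / (9.2) = -0.665
  y = (3 - (-2.6)·2.700 - (4)·0.900) / (8.6) = 0.747
  z = (3 - (4)·2.700 - (-2)·2.500) / (8) = -0.350
Iteration 2:
  x = (-4 - (2)·0.747 - (-3.2)·-0.350) / (9.2) = -0.719
  y = (3 - (-2.6)·-0.665 - (4)·-0.350) / (8.6) = 0.311
  z = (3 - (4)·-0.665 - (-2)·0.747) / (8) = 0.894

(-0.719, 0.311, 0.894)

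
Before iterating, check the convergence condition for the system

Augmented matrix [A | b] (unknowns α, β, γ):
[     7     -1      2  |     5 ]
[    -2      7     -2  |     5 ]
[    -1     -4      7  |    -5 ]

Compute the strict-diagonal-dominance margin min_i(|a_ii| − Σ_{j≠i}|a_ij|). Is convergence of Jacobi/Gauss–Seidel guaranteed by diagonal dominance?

2

row 1: |7| − (1+2) = 4
row 2: |7| − (2+2) = 3
row 3: |7| − (1+4) = 2
minimum over rows = 2 → strictly diagonally dominant (convergence guaranteed)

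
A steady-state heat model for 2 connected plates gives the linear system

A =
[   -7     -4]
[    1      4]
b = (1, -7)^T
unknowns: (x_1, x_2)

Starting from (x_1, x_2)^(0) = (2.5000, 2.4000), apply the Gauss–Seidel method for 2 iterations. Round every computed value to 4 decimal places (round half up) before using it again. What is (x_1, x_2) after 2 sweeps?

Iteration 1:
  x_1 = (1 - (-4)·2.4000) / (-7) = -1.5143
  x_2 = (-7 - (1)·-1.5143) / (4) = -1.3714
Iteration 2:
  x_1 = (1 - (-4)·-1.3714) / (-7) = 0.6408
  x_2 = (-7 - (1)·0.6408) / (4) = -1.9102

(0.6408, -1.9102)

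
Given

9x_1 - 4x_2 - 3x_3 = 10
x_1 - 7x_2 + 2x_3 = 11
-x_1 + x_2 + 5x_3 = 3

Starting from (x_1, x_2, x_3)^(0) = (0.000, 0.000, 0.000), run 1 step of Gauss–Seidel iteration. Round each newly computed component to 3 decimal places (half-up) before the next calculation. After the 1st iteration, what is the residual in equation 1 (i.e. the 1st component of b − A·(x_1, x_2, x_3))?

-2.336

Iteration 1:
  x_1 = (10 - (-4)·0.000 - (-3)·0.000) / (9) = 1.111
  x_2 = (11 - (1)·1.111 - (2)·0.000) / (-7) = -1.413
  x_3 = (3 - (-1)·1.111 - (1)·-1.413) / (5) = 1.105
Residual b − A·x = (-2.336, -2.212, -0.001)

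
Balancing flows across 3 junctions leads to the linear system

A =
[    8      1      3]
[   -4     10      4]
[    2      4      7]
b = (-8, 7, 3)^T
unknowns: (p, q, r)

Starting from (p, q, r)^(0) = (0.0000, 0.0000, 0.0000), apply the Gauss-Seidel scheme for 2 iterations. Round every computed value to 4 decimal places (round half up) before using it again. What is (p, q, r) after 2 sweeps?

Iteration 1:
  p = (-8 - (1)·0.0000 - (3)·0.0000) / (8) = -1.0000
  q = (7 - (-4)·-1.0000 - (4)·0.0000) / (10) = 0.3000
  r = (3 - (2)·-1.0000 - (4)·0.3000) / (7) = 0.5429
Iteration 2:
  p = (-8 - (1)·0.3000 - (3)·0.5429) / (8) = -1.2411
  q = (7 - (-4)·-1.2411 - (4)·0.5429) / (10) = -0.0136
  r = (3 - (2)·-1.2411 - (4)·-0.0136) / (7) = 0.7909

(-1.2411, -0.0136, 0.7909)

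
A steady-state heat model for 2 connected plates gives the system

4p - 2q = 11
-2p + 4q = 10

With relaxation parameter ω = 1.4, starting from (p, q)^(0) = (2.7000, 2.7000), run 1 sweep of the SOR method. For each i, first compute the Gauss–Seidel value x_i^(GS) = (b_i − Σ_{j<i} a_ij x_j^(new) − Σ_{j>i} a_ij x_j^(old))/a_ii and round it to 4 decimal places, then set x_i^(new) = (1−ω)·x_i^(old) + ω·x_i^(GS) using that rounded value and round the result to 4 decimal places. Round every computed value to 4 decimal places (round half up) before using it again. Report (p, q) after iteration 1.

(4.6600, 5.6820)

Iteration 1:
  p: GS value = (11 - (-2)·2.7000) / (4) = 4.1000;  p ← (1−ω)·2.7000 + ω·4.1000 = 4.6600
  q: GS value = (10 - (-2)·4.6600) / (4) = 4.8300;  q ← (1−ω)·2.7000 + ω·4.8300 = 5.6820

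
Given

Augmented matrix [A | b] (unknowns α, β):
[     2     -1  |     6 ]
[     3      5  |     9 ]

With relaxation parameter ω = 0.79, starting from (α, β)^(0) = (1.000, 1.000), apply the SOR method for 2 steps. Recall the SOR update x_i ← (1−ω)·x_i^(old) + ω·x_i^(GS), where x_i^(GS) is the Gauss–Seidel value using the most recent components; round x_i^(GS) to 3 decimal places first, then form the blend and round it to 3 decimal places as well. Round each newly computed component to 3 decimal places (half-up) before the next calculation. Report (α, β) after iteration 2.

(3.082, 0.008)

Iteration 1:
  α: GS value = (6 - (-1)·1.000) / (2) = 3.500;  α ← (1−ω)·1.000 + ω·3.500 = 2.975
  β: GS value = (9 - (3)·2.975) / (5) = 0.015;  β ← (1−ω)·1.000 + ω·0.015 = 0.222
Iteration 2:
  α: GS value = (6 - (-1)·0.222) / (2) = 3.111;  α ← (1−ω)·2.975 + ω·3.111 = 3.082
  β: GS value = (9 - (3)·3.082) / (5) = -0.049;  β ← (1−ω)·0.222 + ω·-0.049 = 0.008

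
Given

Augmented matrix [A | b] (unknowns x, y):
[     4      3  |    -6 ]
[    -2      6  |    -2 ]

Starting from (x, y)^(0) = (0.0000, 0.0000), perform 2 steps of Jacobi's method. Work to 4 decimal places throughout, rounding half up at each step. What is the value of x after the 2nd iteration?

-1.2500

Iteration 1:
  x = (-6 - (3)·0.0000) / (4) = -1.5000
  y = (-2 - (-2)·0.0000) / (6) = -0.3333
Iteration 2:
  x = (-6 - (3)·-0.3333) / (4) = -1.2500
  y = (-2 - (-2)·-1.5000) / (6) = -0.8333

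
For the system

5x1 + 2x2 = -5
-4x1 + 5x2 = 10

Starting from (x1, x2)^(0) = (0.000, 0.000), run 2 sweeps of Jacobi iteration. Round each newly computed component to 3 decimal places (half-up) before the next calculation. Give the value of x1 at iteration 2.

Iteration 1:
  x1 = (-5 - (2)·0.000) / (5) = -1.000
  x2 = (10 - (-4)·0.000) / (5) = 2.000
Iteration 2:
  x1 = (-5 - (2)·2.000) / (5) = -1.800
  x2 = (10 - (-4)·-1.000) / (5) = 1.200

-1.800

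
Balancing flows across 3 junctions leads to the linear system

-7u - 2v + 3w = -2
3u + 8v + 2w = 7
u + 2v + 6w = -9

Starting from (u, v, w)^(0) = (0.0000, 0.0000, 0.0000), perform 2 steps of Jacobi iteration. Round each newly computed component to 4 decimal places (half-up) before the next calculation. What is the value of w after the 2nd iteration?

Iteration 1:
  u = (-2 - (-2)·0.0000 - (3)·0.0000) / (-7) = 0.2857
  v = (7 - (3)·0.0000 - (2)·0.0000) / (8) = 0.8750
  w = (-9 - (1)·0.0000 - (2)·0.0000) / (6) = -1.5000
Iteration 2:
  u = (-2 - (-2)·0.8750 - (3)·-1.5000) / (-7) = -0.6071
  v = (7 - (3)·0.2857 - (2)·-1.5000) / (8) = 1.1429
  w = (-9 - (1)·0.2857 - (2)·0.8750) / (6) = -1.8393

-1.8393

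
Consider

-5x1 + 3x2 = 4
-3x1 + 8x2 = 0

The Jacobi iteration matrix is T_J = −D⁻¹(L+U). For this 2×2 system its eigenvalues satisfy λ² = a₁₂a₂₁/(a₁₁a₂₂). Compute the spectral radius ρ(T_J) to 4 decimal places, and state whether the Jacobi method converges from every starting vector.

0.4743

a₁₂a₂₁/(a₁₁a₂₂) = (3)·(-3) / ((-5)·(8)) = 0.225000
ρ = √|0.225000| = √0.225000 = 0.4743
ρ < 1, so Jacobi converges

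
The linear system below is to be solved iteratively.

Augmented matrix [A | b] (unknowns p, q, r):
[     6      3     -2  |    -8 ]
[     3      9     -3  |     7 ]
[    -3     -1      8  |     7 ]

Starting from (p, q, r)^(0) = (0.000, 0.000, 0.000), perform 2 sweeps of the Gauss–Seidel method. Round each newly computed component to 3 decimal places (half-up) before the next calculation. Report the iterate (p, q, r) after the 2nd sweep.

(-1.768, 1.543, 0.405)

Iteration 1:
  p = (-8 - (3)·0.000 - (-2)·0.000) / (6) = -1.333
  q = (7 - (3)·-1.333 - (-3)·0.000) / (9) = 1.222
  r = (7 - (-3)·-1.333 - (-1)·1.222) / (8) = 0.528
Iteration 2:
  p = (-8 - (3)·1.222 - (-2)·0.528) / (6) = -1.768
  q = (7 - (3)·-1.768 - (-3)·0.528) / (9) = 1.543
  r = (7 - (-3)·-1.768 - (-1)·1.543) / (8) = 0.405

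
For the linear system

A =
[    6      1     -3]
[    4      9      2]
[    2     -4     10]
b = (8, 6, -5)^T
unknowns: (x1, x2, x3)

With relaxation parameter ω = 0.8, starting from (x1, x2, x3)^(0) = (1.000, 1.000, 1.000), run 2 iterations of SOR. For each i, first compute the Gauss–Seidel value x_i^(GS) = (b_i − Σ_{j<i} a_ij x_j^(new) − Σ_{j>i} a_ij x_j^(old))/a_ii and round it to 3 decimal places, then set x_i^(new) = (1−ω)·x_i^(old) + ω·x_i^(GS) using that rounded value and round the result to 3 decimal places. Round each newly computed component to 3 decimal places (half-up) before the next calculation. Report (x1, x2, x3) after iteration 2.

(1.196, 0.188, -0.620)

Iteration 1:
  x1: GS value = (8 - (1)·1.000 - (-3)·1.000) / (6) = 1.667;  x1 ← (1−ω)·1.000 + ω·1.667 = 1.534
  x2: GS value = (6 - (4)·1.534 - (2)·1.000) / (9) = -0.237;  x2 ← (1−ω)·1.000 + ω·-0.237 = 0.010
  x3: GS value = (-5 - (2)·1.534 - (-4)·0.010) / (10) = -0.803;  x3 ← (1−ω)·1.000 + ω·-0.803 = -0.442
Iteration 2:
  x1: GS value = (8 - (1)·0.010 - (-3)·-0.442) / (6) = 1.111;  x1 ← (1−ω)·1.534 + ω·1.111 = 1.196
  x2: GS value = (6 - (4)·1.196 - (2)·-0.442) / (9) = 0.233;  x2 ← (1−ω)·0.010 + ω·0.233 = 0.188
  x3: GS value = (-5 - (2)·1.196 - (-4)·0.188) / (10) = -0.664;  x3 ← (1−ω)·-0.442 + ω·-0.664 = -0.620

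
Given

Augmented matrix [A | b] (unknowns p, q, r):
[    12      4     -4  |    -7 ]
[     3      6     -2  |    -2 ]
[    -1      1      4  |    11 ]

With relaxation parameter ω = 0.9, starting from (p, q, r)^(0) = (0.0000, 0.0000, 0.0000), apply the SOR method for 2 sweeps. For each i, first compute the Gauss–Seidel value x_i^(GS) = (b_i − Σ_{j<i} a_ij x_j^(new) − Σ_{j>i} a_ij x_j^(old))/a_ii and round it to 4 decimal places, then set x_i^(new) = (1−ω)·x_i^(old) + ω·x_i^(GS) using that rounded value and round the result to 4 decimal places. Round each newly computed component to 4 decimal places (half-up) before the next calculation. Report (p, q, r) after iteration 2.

Iteration 1:
  p: GS value = (-7 - (4)·0.0000 - (-4)·0.0000) / (12) = -0.5833;  p ← (1−ω)·0.0000 + ω·-0.5833 = -0.5250
  q: GS value = (-2 - (3)·-0.5250 - (-2)·0.0000) / (6) = -0.0708;  q ← (1−ω)·0.0000 + ω·-0.0708 = -0.0637
  r: GS value = (11 - (-1)·-0.5250 - (1)·-0.0637) / (4) = 2.6347;  r ← (1−ω)·0.0000 + ω·2.6347 = 2.3712
Iteration 2:
  p: GS value = (-7 - (4)·-0.0637 - (-4)·2.3712) / (12) = 0.2283;  p ← (1−ω)·-0.5250 + ω·0.2283 = 0.1530
  q: GS value = (-2 - (3)·0.1530 - (-2)·2.3712) / (6) = 0.3806;  q ← (1−ω)·-0.0637 + ω·0.3806 = 0.3362
  r: GS value = (11 - (-1)·0.1530 - (1)·0.3362) / (4) = 2.7042;  r ← (1−ω)·2.3712 + ω·2.7042 = 2.6709

(0.1530, 0.3362, 2.6709)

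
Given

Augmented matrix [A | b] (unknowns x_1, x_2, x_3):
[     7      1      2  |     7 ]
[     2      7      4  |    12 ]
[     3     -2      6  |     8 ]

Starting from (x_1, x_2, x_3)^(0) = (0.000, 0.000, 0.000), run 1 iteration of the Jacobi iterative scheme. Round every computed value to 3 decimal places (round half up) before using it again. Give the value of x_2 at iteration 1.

1.714

Iteration 1:
  x_1 = (7 - (1)·0.000 - (2)·0.000) / (7) = 1.000
  x_2 = (12 - (2)·0.000 - (4)·0.000) / (7) = 1.714
  x_3 = (8 - (3)·0.000 - (-2)·0.000) / (6) = 1.333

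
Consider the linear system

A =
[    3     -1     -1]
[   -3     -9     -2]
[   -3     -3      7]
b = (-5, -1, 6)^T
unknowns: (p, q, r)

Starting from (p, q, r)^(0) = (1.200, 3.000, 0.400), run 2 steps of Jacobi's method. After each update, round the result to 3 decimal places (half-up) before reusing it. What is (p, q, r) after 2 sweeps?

Iteration 1:
  p = (-5 - (-1)·3.000 - (-1)·0.400) / (3) = -0.533
  q = (-1 - (-3)·1.200 - (-2)·0.400) / (-9) = -0.378
  r = (6 - (-3)·1.200 - (-3)·3.000) / (7) = 2.657
Iteration 2:
  p = (-5 - (-1)·-0.378 - (-1)·2.657) / (3) = -0.907
  q = (-1 - (-3)·-0.533 - (-2)·2.657) / (-9) = -0.302
  r = (6 - (-3)·-0.533 - (-3)·-0.378) / (7) = 0.467

(-0.907, -0.302, 0.467)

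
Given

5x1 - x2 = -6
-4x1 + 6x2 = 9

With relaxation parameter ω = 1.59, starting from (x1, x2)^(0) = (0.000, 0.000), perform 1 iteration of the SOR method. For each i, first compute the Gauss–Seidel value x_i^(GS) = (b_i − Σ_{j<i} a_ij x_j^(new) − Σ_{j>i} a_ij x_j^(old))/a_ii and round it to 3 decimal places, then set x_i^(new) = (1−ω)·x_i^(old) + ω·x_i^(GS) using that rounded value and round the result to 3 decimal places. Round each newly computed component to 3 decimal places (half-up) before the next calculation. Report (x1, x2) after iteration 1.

(-1.908, 0.363)

Iteration 1:
  x1: GS value = (-6 - (-1)·0.000) / (5) = -1.200;  x1 ← (1−ω)·0.000 + ω·-1.200 = -1.908
  x2: GS value = (9 - (-4)·-1.908) / (6) = 0.228;  x2 ← (1−ω)·0.000 + ω·0.228 = 0.363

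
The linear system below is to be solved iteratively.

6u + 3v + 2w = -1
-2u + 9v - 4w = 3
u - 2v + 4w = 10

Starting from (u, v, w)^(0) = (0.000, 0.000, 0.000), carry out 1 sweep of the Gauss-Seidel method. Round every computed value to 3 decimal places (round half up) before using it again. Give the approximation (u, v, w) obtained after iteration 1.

(-0.167, 0.296, 2.690)

Iteration 1:
  u = (-1 - (3)·0.000 - (2)·0.000) / (6) = -0.167
  v = (3 - (-2)·-0.167 - (-4)·0.000) / (9) = 0.296
  w = (10 - (1)·-0.167 - (-2)·0.296) / (4) = 2.690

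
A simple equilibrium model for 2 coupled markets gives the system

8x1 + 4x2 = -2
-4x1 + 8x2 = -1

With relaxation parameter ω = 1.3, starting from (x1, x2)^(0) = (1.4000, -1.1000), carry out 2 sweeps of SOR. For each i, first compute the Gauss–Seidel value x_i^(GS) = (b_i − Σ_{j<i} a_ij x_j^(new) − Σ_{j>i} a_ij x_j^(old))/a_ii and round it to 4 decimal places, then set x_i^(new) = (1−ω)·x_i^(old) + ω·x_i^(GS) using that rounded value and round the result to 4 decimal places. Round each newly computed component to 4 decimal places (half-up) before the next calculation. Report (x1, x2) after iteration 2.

(-0.4122, -0.4748)

Iteration 1:
  x1: GS value = (-2 - (4)·-1.1000) / (8) = 0.3000;  x1 ← (1−ω)·1.4000 + ω·0.3000 = -0.0300
  x2: GS value = (-1 - (-4)·-0.0300) / (8) = -0.1400;  x2 ← (1−ω)·-1.1000 + ω·-0.1400 = 0.1480
Iteration 2:
  x1: GS value = (-2 - (4)·0.1480) / (8) = -0.3240;  x1 ← (1−ω)·-0.0300 + ω·-0.3240 = -0.4122
  x2: GS value = (-1 - (-4)·-0.4122) / (8) = -0.3311;  x2 ← (1−ω)·0.1480 + ω·-0.3311 = -0.4748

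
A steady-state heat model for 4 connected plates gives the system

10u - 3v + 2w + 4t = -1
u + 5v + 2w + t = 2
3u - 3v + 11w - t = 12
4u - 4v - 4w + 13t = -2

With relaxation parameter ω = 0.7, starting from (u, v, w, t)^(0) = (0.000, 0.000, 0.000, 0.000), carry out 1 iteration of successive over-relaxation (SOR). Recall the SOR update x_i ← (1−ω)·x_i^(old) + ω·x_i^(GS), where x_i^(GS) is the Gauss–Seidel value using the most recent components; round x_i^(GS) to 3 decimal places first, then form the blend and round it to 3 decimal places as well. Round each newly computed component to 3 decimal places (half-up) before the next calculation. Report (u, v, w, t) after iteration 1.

Iteration 1:
  u: GS value = (-1 - (-3)·0.000 - (2)·0.000 - (4)·0.000) / (10) = -0.100;  u ← (1−ω)·0.000 + ω·-0.100 = -0.070
  v: GS value = (2 - (1)·-0.070 - (2)·0.000 - (1)·0.000) / (5) = 0.414;  v ← (1−ω)·0.000 + ω·0.414 = 0.290
  w: GS value = (12 - (3)·-0.070 - (-3)·0.290 - (-1)·0.000) / (11) = 1.189;  w ← (1−ω)·0.000 + ω·1.189 = 0.832
  t: GS value = (-2 - (4)·-0.070 - (-4)·0.290 - (-4)·0.832) / (13) = 0.213;  t ← (1−ω)·0.000 + ω·0.213 = 0.149

(-0.070, 0.290, 0.832, 0.149)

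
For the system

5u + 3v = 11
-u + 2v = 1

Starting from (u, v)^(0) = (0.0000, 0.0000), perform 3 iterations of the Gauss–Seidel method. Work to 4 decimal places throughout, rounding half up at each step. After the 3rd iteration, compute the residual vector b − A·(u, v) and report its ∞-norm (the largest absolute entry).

Iteration 1:
  u = (11 - (3)·0.0000) / (5) = 2.2000
  v = (1 - (-1)·2.2000) / (2) = 1.6000
Iteration 2:
  u = (11 - (3)·1.6000) / (5) = 1.2400
  v = (1 - (-1)·1.2400) / (2) = 1.1200
Iteration 3:
  u = (11 - (3)·1.1200) / (5) = 1.5280
  v = (1 - (-1)·1.5280) / (2) = 1.2640
Residual b − A·x = (-0.4320, 0.0000); ∞-norm = 0.4320

0.4320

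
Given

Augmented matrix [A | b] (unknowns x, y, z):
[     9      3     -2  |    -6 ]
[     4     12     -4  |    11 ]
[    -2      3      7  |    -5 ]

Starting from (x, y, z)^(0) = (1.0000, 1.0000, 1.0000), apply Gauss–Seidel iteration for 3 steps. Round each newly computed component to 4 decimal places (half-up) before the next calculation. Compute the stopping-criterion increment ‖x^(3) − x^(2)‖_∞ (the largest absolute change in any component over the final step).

0.2155

Iteration 1:
  x = (-6 - (3)·1.0000 - (-2)·1.0000) / (9) = -0.7778
  y = (11 - (4)·-0.7778 - (-4)·1.0000) / (12) = 1.5093
  z = (-5 - (-2)·-0.7778 - (3)·1.5093) / (7) = -1.5834
Iteration 2:
  x = (-6 - (3)·1.5093 - (-2)·-1.5834) / (9) = -1.5216
  y = (11 - (4)·-1.5216 - (-4)·-1.5834) / (12) = 0.8961
  z = (-5 - (-2)·-1.5216 - (3)·0.8961) / (7) = -1.5331
Iteration 3:
  x = (-6 - (3)·0.8961 - (-2)·-1.5331) / (9) = -1.3061
  y = (11 - (4)·-1.3061 - (-4)·-1.5331) / (12) = 0.8410
  z = (-5 - (-2)·-1.3061 - (3)·0.8410) / (7) = -1.4479
Change: (0.2155, -0.0551, 0.0852) → max |·| = 0.2155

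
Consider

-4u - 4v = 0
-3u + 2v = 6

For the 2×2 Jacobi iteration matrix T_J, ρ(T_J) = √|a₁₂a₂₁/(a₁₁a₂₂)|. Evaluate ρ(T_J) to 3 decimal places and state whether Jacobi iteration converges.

a₁₂a₂₁/(a₁₁a₂₂) = (-4)·(-3) / ((-4)·(2)) = -1.500000
ρ = √|-1.500000| = √1.500000 = 1.225
ρ > 1, so Jacobi diverges

1.225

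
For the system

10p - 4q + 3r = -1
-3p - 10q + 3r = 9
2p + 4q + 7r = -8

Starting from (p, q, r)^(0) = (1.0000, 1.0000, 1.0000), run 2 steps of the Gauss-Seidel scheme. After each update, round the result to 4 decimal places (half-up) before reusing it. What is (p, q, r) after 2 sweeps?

(-0.1000, -1.1100, -0.4800)

Iteration 1:
  p = (-1 - (-4)·1.0000 - (3)·1.0000) / (10) = 0.0000
  q = (9 - (-3)·0.0000 - (3)·1.0000) / (-10) = -0.6000
  r = (-8 - (2)·0.0000 - (4)·-0.6000) / (7) = -0.8000
Iteration 2:
  p = (-1 - (-4)·-0.6000 - (3)·-0.8000) / (10) = -0.1000
  q = (9 - (-3)·-0.1000 - (3)·-0.8000) / (-10) = -1.1100
  r = (-8 - (2)·-0.1000 - (4)·-1.1100) / (7) = -0.4800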